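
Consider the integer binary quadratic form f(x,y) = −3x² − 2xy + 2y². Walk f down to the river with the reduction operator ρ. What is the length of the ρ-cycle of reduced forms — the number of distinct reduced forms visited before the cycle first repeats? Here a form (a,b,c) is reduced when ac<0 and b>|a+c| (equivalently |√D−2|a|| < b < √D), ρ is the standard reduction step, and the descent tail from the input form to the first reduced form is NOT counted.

D = 28, ⌊√D⌋ = 5
descent: ρ → (2,2,-3)  [lands on river]
river: ρ → (-3,4,1)
river: ρ → (1,4,-3)
river: ρ → (-3,2,2)
ρ-cycle length = 4 (tail of 1 descent step not counted)

4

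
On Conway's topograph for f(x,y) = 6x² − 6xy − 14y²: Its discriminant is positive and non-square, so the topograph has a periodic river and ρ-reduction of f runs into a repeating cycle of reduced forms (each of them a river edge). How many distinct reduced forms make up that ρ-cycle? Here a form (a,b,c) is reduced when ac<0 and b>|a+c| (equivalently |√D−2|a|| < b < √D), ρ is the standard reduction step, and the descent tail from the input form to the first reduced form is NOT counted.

D = 372, ⌊√D⌋ = 19
descent: ρ → (-14,6,6)
descent: ρ → (6,18,-2)  [lands on river]
river: ρ → (-2,18,6)
ρ-cycle length = 2 (tail of 2 descent steps not counted)

2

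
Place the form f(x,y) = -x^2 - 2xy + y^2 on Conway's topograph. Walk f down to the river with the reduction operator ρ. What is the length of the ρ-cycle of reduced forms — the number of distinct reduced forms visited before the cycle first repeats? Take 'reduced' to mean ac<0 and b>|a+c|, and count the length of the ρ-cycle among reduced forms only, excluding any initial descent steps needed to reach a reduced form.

D = 8, ⌊√D⌋ = 2
descent: ρ → (1,2,-1)  [lands on river]
river: ρ → (-1,2,1)
ρ-cycle length = 2 (tail of 1 descent step not counted)

2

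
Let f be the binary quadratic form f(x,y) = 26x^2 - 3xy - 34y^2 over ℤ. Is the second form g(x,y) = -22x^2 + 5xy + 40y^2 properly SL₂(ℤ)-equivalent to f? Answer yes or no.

D₁ = 3545, D₂ = 3545
river cycle of f (length 18): (26, 49, -11), (-11, 39, 46), (46, 53, -4), (-4, 59, 4), (4, 53, -46), (-46, 39, 11), (11, 49, -26), (-26, 55, 5), (5, 55, -26), (-26, 49, 11), … (8 more)
river cycle of g (length 22): (-22, 49, 13), (13, 55, -10), (-10, 45, 38), (38, 31, -17), (-17, 37, 32), (32, 27, -22), (-22, 17, 37), (37, 57, -2), (-2, 59, 8), (8, 53, -23), … (12 more)
cycles differ ⇒ inequivalent

no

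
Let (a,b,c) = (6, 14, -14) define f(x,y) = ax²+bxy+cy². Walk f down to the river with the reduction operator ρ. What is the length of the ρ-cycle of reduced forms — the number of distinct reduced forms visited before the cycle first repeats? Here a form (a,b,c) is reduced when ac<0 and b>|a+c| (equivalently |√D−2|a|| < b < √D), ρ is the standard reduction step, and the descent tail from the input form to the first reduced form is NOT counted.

D = 532, ⌊√D⌋ = 23
river: ρ → (-14,14,6)
river: ρ → (6,22,-2)
river: ρ → (-2,22,6)
river: ρ → (6,14,-14)
ρ-cycle length = 4 (tail of 0 descent steps not counted)

4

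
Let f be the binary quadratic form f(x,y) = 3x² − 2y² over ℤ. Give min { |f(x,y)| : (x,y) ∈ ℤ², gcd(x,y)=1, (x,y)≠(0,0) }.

descent: ρ → (-2,4,1)  [lands on river]
river: ρ → (1,4,-2)
closes: descent 1, river 2
min |a| on river = 1

1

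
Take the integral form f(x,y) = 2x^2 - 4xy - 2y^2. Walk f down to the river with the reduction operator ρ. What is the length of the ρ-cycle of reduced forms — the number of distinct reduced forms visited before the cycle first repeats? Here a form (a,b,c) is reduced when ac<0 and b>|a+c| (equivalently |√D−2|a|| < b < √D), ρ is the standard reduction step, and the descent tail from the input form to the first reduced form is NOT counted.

D = 32, ⌊√D⌋ = 5
descent: ρ → (-2,4,2)  [lands on river]
river: ρ → (2,4,-2)
ρ-cycle length = 2 (tail of 1 descent step not counted)

2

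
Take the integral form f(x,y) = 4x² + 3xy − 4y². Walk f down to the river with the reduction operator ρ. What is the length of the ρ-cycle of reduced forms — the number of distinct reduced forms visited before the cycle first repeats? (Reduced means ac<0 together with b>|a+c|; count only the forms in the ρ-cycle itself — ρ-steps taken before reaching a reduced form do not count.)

D = 73, ⌊√D⌋ = 8
river: ρ → (-4,5,3)
river: ρ → (3,7,-2)
river: ρ → (-2,5,6)
river: ρ → (6,7,-1)
river: ρ → (-1,7,6)
river: ρ → (6,5,-2)
river: ρ → (-2,7,3)
river: ρ → (3,5,-4)
river: ρ → (-4,3,4)
river: ρ → (4,5,-3)
river: ρ → (-3,7,2)
river: ρ → (2,5,-6)
river: ρ → (-6,7,1)
river: ρ → (1,7,-6)
river: ρ → (-6,5,2)
river: ρ → (2,7,-3)
river: ρ → (-3,5,4)
river: ρ → (4,3,-4)
ρ-cycle length = 18 (tail of 0 descent steps not counted)

18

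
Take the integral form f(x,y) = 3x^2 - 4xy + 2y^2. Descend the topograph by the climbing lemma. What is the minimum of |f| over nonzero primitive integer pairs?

translate: b→2 (≡-4 mod 6), so (3,-4,2)→(3,2,1)
flip: (3,2,1)→(1,-2,3)
translate: b→0 (≡-2 mod 2), so (1,-2,3)→(1,0,2)
reduced (well bottom): (1,0,2) with a≤c, −a<b≤a
well minimum = a = 1

1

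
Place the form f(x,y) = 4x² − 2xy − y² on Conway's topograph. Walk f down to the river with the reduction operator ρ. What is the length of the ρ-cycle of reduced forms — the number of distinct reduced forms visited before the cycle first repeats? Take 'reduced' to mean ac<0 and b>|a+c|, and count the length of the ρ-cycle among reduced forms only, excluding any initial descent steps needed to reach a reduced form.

D = 20, ⌊√D⌋ = 4
descent: ρ → (-1,4,1)  [lands on river]
river: ρ → (1,4,-1)
ρ-cycle length = 2 (tail of 1 descent step not counted)

2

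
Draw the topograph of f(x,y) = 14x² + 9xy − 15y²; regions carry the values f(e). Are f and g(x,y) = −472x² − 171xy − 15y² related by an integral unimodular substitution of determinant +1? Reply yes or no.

D₁ = 921, D₂ = 921
river cycle of f (length 34): (-15, 21, 8), (8, 27, -6), (-6, 21, 20), (20, 19, -7), (-7, 23, 14), (14, 5, -16), (-16, 27, 3), (3, 27, -16), (-16, 5, 14), (14, 23, -7), … (24 more)
river cycle of g (length 34): (-15, 21, 8), (8, 27, -6), (-6, 21, 20), (20, 19, -7), (-7, 23, 14), (14, 5, -16), (-16, 27, 3), (3, 27, -16), (-16, 5, 14), (14, 23, -7), … (24 more)
cycles coincide ⇒ equivalent

yes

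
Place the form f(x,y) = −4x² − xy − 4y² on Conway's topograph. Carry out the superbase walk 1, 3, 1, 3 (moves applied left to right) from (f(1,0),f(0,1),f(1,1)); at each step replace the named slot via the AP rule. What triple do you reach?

start (-4,-4,-9) = (f(1,0),f(0,1),f(1,1))
replace slot 1: 2·((-4)+(-9)) − (-4) = -22 → (-22,-4,-9)
replace slot 3: 2·((-22)+(-4)) − (-9) = -43 → (-22,-4,-43)
replace slot 1: 2·((-4)+(-43)) − (-22) = -72 → (-72,-4,-43)
replace slot 3: 2·((-72)+(-4)) − (-43) = -109 → (-72,-4,-109)

-72,-4,-109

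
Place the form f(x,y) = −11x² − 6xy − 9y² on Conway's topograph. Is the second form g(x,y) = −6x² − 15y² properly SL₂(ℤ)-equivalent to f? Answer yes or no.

D₁ = -360, D₂ = -360
f is negative-definite; reduce −f:
−f: flip: (11,6,9)→(9,-6,11)
−f: reduced (well bottom): (9,-6,11) with a≤c, −a<b≤a
flip sign back: reduced form of f is (-9,6,-11)
g is negative-definite; reduce −g:
−g: reduced (well bottom): (6,0,15) with a≤c, −a<b≤a
flip sign back: reduced form of g is (-6,0,-15)
reduced forms (-9, 6, -11) vs (-6, 0, -15) ⇒ inequivalent

no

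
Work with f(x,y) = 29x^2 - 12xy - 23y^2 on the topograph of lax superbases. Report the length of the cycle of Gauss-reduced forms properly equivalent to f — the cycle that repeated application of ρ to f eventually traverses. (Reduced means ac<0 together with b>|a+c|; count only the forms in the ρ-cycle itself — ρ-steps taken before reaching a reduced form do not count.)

D = 2812, ⌊√D⌋ = 53
descent: ρ → (-23,12,29)  [lands on river]
river: ρ → (29,46,-6)
river: ρ → (-6,50,13)
river: ρ → (13,28,-39)
river: ρ → (-39,50,2)
river: ρ → (2,50,-39)
river: ρ → (-39,28,13)
river: ρ → (13,50,-6)
river: ρ → (-6,46,29)
river: ρ → (29,12,-23)
river: ρ → (-23,34,18)
river: ρ → (18,38,-19)
river: ρ → (-19,38,18)
river: ρ → (18,34,-23)
ρ-cycle length = 14 (tail of 1 descent step not counted)

14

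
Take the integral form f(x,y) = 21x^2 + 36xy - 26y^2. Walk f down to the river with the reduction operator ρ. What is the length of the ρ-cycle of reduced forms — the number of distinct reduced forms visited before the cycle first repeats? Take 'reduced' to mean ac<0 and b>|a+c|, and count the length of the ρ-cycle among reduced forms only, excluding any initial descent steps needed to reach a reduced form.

D = 3480, ⌊√D⌋ = 58
river: ρ → (-26,16,31)
river: ρ → (31,46,-11)
river: ρ → (-11,42,39)
river: ρ → (39,36,-14)
river: ρ → (-14,48,21)
river: ρ → (21,36,-26)
ρ-cycle length = 6 (tail of 0 descent steps not counted)

6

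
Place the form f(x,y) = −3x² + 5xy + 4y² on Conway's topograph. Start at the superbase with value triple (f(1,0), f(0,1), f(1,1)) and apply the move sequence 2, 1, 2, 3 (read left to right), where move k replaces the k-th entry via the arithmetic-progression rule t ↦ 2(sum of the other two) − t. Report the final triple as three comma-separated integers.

start (-3,4,6) = (f(1,0),f(0,1),f(1,1))
replace slot 2: 2·((-3)+6) − 4 = 2 → (-3,2,6)
replace slot 1: 2·(2+6) − (-3) = 19 → (19,2,6)
replace slot 2: 2·(19+6) − 2 = 48 → (19,48,6)
replace slot 3: 2·(19+48) − 6 = 128 → (19,48,128)

19,48,128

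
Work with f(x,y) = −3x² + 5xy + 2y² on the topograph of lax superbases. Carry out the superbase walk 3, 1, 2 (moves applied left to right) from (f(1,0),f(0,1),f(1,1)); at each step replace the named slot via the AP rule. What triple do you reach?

start (-3,2,4) = (f(1,0),f(0,1),f(1,1))
replace slot 3: 2·((-3)+2) − 4 = -6 → (-3,2,-6)
replace slot 1: 2·(2+(-6)) − (-3) = -5 → (-5,2,-6)
replace slot 2: 2·((-5)+(-6)) − 2 = -24 → (-5,-24,-6)

-5,-24,-6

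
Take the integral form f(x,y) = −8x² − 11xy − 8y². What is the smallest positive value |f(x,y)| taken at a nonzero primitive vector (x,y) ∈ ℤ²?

translate: b→-5 (≡11 mod 16), so (8,11,8)→(8,-5,5)
flip: (8,-5,5)→(5,5,8)
reduced (well bottom): (5,5,8) with a≤c, −a<b≤a
well minimum |f| = |-5| = 5 (negative-definite)

5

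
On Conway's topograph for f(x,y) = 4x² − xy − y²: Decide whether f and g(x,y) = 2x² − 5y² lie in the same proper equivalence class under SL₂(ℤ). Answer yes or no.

D₁ = 17, D₂ = 40
discriminants differ ⇒ not SL₂(ℤ)-equivalent

no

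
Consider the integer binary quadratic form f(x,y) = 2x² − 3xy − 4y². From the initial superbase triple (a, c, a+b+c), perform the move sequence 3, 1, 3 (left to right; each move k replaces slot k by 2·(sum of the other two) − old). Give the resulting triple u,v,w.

start (2,-4,-5) = (f(1,0),f(0,1),f(1,1))
replace slot 3: 2·(2+(-4)) − (-5) = 1 → (2,-4,1)
replace slot 1: 2·((-4)+1) − 2 = -8 → (-8,-4,1)
replace slot 3: 2·((-8)+(-4)) − 1 = -25 → (-8,-4,-25)

-8,-4,-25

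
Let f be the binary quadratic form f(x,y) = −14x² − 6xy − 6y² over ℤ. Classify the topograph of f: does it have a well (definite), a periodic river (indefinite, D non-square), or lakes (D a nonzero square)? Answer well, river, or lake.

D = b²−4ac = (-6)² − 4·(-14)·(-6) = -300
D < 0 ⇒ definite ⇒ every region one sign ⇒ single well

well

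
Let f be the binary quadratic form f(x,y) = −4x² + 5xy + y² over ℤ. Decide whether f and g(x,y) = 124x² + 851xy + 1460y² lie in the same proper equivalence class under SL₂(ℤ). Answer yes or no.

D₁ = 41, D₂ = 41
river cycle of f (length 10): (1, 5, -4), (-4, 3, 2), (2, 5, -2), (-2, 3, 4), (4, 5, -1), (-1, 5, 4), (4, 3, -2), (-2, 5, 2), (2, 3, -4), (-4, 5, 1)
river cycle of g (length 10): (2, 3, -4), (-4, 5, 1), (1, 5, -4), (-4, 3, 2), (2, 5, -2), (-2, 3, 4), (4, 5, -1), (-1, 5, 4), (4, 3, -2), (-2, 5, 2)
cycles coincide ⇒ equivalent

yes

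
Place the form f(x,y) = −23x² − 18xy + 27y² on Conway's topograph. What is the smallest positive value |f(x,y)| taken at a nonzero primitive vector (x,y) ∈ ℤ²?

descent: ρ → (27,18,-23)  [lands on river]
river: ρ → (-23,28,22)
river: ρ → (22,16,-29)
river: ρ → (-29,42,9)
river: ρ → (9,48,-14)
river: ρ → (-14,36,27)
closes: descent 1, river 6
min |a| on river = 9

9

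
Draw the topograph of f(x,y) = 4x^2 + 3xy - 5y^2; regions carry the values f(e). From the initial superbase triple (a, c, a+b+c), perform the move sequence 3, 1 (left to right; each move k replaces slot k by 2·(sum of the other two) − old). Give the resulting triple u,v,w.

start (4,-5,2) = (f(1,0),f(0,1),f(1,1))
replace slot 3: 2·(4+(-5)) − 2 = -4 → (4,-5,-4)
replace slot 1: 2·((-5)+(-4)) − 4 = -22 → (-22,-5,-4)

-22,-5,-4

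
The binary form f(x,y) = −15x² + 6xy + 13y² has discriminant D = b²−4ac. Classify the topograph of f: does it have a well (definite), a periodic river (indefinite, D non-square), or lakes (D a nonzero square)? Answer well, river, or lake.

D = b²−4ac = 6² − 4·(-15)·13 = 816
D > 0 non-square ⇒ indefinite ⇒ periodic river

river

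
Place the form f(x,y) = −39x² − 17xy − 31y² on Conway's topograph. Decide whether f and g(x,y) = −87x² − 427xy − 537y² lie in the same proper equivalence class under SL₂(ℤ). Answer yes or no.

D₁ = -4547, D₂ = -4547
f is negative-definite; reduce −f:
−f: flip: (39,17,31)→(31,-17,39)
−f: reduced (well bottom): (31,-17,39) with a≤c, −a<b≤a
flip sign back: reduced form of f is (-31,17,-39)
g is negative-definite; reduce −g:
−g: translate: b→79 (≡427 mod 174), so (87,427,537)→(87,79,31)
−g: flip: (87,79,31)→(31,-79,87)
−g: translate: b→-17 (≡-79 mod 62), so (31,-79,87)→(31,-17,39)
−g: reduced (well bottom): (31,-17,39) with a≤c, −a<b≤a
flip sign back: reduced form of g is (-31,17,-39)
reduced forms (-31, 17, -39) vs (-31, 17, -39) ⇒ equivalent

yes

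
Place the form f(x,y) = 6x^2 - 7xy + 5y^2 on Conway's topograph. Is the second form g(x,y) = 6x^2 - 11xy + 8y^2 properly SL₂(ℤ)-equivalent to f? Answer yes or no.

D₁ = -71, D₂ = -71
f: translate: b→5 (≡-7 mod 12), so (6,-7,5)→(6,5,4)
f: flip: (6,5,4)→(4,-5,6)
f: translate: b→3 (≡-5 mod 8), so (4,-5,6)→(4,3,5)
f: reduced (well bottom): (4,3,5) with a≤c, −a<b≤a
g: translate: b→1 (≡-11 mod 12), so (6,-11,8)→(6,1,3)
g: flip: (6,1,3)→(3,-1,6)
g: reduced (well bottom): (3,-1,6) with a≤c, −a<b≤a
reduced forms (4, 3, 5) vs (3, -1, 6) ⇒ inequivalent

no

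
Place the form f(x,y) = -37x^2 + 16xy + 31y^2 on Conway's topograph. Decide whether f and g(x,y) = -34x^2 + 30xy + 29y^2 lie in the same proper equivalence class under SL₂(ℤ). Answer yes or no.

D₁ = 4844, D₂ = 4844
river cycle of f (length 8): (31, 46, -22), (-22, 42, 35), (35, 28, -29), (-29, 30, 34), (34, 38, -25), (-25, 62, 10), (10, 58, -37), (-37, 16, 31)
river cycle of g (length 8): (29, 28, -35), (-35, 42, 22), (22, 46, -31), (-31, 16, 37), (37, 58, -10), (-10, 62, 25), (25, 38, -34), (-34, 30, 29)
cycles differ ⇒ inequivalent

no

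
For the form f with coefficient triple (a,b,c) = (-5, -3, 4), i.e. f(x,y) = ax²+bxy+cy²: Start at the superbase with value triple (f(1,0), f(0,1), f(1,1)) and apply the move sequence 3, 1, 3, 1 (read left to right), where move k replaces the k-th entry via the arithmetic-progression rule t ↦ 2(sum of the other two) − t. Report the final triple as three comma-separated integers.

start (-5,4,-4) = (f(1,0),f(0,1),f(1,1))
replace slot 3: 2·((-5)+4) − (-4) = 2 → (-5,4,2)
replace slot 1: 2·(4+2) − (-5) = 17 → (17,4,2)
replace slot 3: 2·(17+4) − 2 = 40 → (17,4,40)
replace slot 1: 2·(4+40) − 17 = 71 → (71,4,40)

71,4,40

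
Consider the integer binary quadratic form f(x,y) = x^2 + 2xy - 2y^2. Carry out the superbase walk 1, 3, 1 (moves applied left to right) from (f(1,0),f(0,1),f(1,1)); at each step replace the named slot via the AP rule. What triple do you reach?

start (1,-2,1) = (f(1,0),f(0,1),f(1,1))
replace slot 1: 2·((-2)+1) − 1 = -3 → (-3,-2,1)
replace slot 3: 2·((-3)+(-2)) − 1 = -11 → (-3,-2,-11)
replace slot 1: 2·((-2)+(-11)) − (-3) = -23 → (-23,-2,-11)

-23,-2,-11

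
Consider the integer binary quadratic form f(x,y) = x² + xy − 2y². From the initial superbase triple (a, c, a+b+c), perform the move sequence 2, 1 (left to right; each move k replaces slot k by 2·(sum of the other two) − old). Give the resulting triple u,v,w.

start (1,-2,0) = (f(1,0),f(0,1),f(1,1))
replace slot 2: 2·(1+0) − (-2) = 4 → (1,4,0)
replace slot 1: 2·(4+0) − 1 = 7 → (7,4,0)

7,4,0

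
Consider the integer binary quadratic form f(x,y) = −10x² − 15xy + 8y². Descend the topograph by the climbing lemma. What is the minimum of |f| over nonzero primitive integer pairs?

descent: ρ → (8,15,-10)  [lands on river]
river: ρ → (-10,5,13)
river: ρ → (13,21,-2)
river: ρ → (-2,23,2)
river: ρ → (2,21,-13)
river: ρ → (-13,5,10)
river: ρ → (10,15,-8)
river: ρ → (-8,17,8)
closes: descent 1, river 8
min |a| on river = 2

2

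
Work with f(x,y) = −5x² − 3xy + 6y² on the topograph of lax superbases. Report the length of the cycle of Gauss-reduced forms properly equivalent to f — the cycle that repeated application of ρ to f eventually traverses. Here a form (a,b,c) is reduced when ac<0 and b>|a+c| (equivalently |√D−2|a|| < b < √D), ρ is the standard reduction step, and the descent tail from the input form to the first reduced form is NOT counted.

D = 129, ⌊√D⌋ = 11
descent: ρ → (6,3,-5)  [lands on river]
river: ρ → (-5,7,4)
river: ρ → (4,9,-3)
river: ρ → (-3,9,4)
river: ρ → (4,7,-5)
river: ρ → (-5,3,6)
river: ρ → (6,9,-2)
river: ρ → (-2,11,1)
river: ρ → (1,11,-2)
river: ρ → (-2,9,6)
ρ-cycle length = 10 (tail of 1 descent step not counted)

10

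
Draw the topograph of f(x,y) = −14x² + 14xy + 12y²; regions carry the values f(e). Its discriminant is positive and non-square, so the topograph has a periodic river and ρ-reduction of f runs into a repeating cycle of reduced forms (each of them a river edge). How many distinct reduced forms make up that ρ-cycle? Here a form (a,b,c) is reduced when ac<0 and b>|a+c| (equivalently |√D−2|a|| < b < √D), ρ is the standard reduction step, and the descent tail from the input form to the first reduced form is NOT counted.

D = 868, ⌊√D⌋ = 29
river: ρ → (12,10,-16)
river: ρ → (-16,22,6)
river: ρ → (6,26,-8)
river: ρ → (-8,22,12)
river: ρ → (12,26,-4)
river: ρ → (-4,22,24)
river: ρ → (24,26,-2)
river: ρ → (-2,26,24)
river: ρ → (24,22,-4)
river: ρ → (-4,26,12)
river: ρ → (12,22,-8)
river: ρ → (-8,26,6)
river: ρ → (6,22,-16)
river: ρ → (-16,10,12)
river: ρ → (12,14,-14)
river: ρ → (-14,14,12)
ρ-cycle length = 16 (tail of 0 descent steps not counted)

16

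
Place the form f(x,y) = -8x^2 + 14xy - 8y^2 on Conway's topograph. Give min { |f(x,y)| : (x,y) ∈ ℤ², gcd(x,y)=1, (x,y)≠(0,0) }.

translate: b→2 (≡-14 mod 16), so (8,-14,8)→(8,2,2)
flip: (8,2,2)→(2,-2,8)
translate: b→2 (≡-2 mod 4), so (2,-2,8)→(2,2,8)
reduced (well bottom): (2,2,8) with a≤c, −a<b≤a
well minimum |f| = |-2| = 2 (negative-definite)

2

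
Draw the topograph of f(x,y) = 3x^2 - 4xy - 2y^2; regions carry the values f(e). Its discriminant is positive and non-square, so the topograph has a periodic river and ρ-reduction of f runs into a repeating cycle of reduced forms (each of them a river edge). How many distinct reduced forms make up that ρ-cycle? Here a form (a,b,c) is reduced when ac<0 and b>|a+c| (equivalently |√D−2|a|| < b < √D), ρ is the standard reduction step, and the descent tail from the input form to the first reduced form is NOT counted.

D = 40, ⌊√D⌋ = 6
descent: ρ → (-2,4,3)  [lands on river]
river: ρ → (3,2,-3)
river: ρ → (-3,4,2)
river: ρ → (2,4,-3)
river: ρ → (-3,2,3)
river: ρ → (3,4,-2)
ρ-cycle length = 6 (tail of 1 descent step not counted)

6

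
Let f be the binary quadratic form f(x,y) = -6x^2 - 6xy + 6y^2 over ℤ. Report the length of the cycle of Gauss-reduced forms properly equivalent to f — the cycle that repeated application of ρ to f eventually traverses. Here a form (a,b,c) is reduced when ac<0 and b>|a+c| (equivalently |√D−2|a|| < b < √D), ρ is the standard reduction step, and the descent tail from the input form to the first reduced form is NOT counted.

D = 180, ⌊√D⌋ = 13
descent: ρ → (6,6,-6)  [lands on river]
river: ρ → (-6,6,6)
ρ-cycle length = 2 (tail of 1 descent step not counted)

2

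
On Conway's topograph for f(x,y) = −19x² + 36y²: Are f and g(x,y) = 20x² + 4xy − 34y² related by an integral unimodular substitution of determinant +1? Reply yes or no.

D₁ = 2736, D₂ = 2736
river cycle of f (length 14): (-19, 38, 17), (17, 30, -27), (-27, 24, 20), (20, 16, -31), (-31, 46, 5), (5, 44, -40), (-40, 36, 9), (9, 36, -40), (-40, 44, 5), (5, 46, -31), … (4 more)
river cycle of g (length 6): (20, 44, -10), (-10, 36, 36), (36, 36, -10), (-10, 44, 20), (20, 36, -18), (-18, 36, 20)
cycles differ ⇒ inequivalent

no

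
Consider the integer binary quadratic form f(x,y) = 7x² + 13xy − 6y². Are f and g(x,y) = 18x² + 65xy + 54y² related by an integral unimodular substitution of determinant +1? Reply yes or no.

D₁ = 337, D₂ = 337
river cycle of f (length 42): (-6, 11, 9), (9, 7, -8), (-8, 9, 8), (8, 7, -9), (-9, 11, 6), (6, 13, -7), (-7, 15, 4), (4, 17, -3), (-3, 13, 14), (14, 15, -2), … (32 more)
river cycle of g (length 42): (7, 13, -6), (-6, 11, 9), (9, 7, -8), (-8, 9, 8), (8, 7, -9), (-9, 11, 6), (6, 13, -7), (-7, 15, 4), (4, 17, -3), (-3, 13, 14), … (32 more)
cycles coincide ⇒ equivalent

yes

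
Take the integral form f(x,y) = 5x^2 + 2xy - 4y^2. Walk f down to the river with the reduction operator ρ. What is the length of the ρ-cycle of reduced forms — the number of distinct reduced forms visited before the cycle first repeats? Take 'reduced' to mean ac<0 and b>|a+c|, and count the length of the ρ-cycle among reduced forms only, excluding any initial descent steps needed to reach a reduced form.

D = 84, ⌊√D⌋ = 9
river: ρ → (-4,6,3)
river: ρ → (3,6,-4)
river: ρ → (-4,2,5)
river: ρ → (5,8,-1)
river: ρ → (-1,8,5)
river: ρ → (5,2,-4)
ρ-cycle length = 6 (tail of 0 descent steps not counted)

6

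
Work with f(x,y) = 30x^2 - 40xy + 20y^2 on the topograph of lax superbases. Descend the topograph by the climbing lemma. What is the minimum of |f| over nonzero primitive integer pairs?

translate: b→20 (≡-40 mod 60), so (30,-40,20)→(30,20,10)
flip: (30,20,10)→(10,-20,30)
translate: b→0 (≡-20 mod 20), so (10,-20,30)→(10,0,20)
reduced (well bottom): (10,0,20) with a≤c, −a<b≤a
well minimum = a = 10

10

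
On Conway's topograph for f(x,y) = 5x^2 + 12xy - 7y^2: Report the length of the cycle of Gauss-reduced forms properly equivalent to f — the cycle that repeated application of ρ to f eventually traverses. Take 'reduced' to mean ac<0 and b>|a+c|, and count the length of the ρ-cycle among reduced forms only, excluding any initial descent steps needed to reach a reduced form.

D = 284, ⌊√D⌋ = 16
river: ρ → (-7,16,1)
river: ρ → (1,16,-7)
river: ρ → (-7,12,5)
river: ρ → (5,8,-11)
river: ρ → (-11,14,2)
river: ρ → (2,14,-11)
river: ρ → (-11,8,5)
river: ρ → (5,12,-7)
ρ-cycle length = 8 (tail of 0 descent steps not counted)

8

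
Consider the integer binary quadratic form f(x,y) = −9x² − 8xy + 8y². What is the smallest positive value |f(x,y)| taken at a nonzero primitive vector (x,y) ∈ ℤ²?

descent: ρ → (8,8,-9)  [lands on river]
river: ρ → (-9,10,7)
river: ρ → (7,18,-1)
river: ρ → (-1,18,7)
river: ρ → (7,10,-9)
river: ρ → (-9,8,8)
closes: descent 1, river 6
min |a| on river = 1

1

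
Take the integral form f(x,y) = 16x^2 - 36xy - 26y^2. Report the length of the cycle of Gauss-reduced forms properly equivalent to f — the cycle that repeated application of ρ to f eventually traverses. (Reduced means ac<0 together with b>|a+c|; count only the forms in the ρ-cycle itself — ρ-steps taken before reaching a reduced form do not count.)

D = 2960, ⌊√D⌋ = 54
descent: ρ → (-26,36,16)  [lands on river]
river: ρ → (16,28,-34)
river: ρ → (-34,40,10)
river: ρ → (10,40,-34)
river: ρ → (-34,28,16)
river: ρ → (16,36,-26)
river: ρ → (-26,16,26)
river: ρ → (26,36,-16)
river: ρ → (-16,28,34)
river: ρ → (34,40,-10)
river: ρ → (-10,40,34)
river: ρ → (34,28,-16)
river: ρ → (-16,36,26)
river: ρ → (26,16,-26)
ρ-cycle length = 14 (tail of 1 descent step not counted)

14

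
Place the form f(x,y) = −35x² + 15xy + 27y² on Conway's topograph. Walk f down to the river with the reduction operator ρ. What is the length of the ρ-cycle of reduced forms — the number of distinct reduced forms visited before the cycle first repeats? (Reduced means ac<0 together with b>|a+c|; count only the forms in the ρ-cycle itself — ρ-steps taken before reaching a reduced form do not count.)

D = 4005, ⌊√D⌋ = 63
river: ρ → (27,39,-23)
river: ρ → (-23,53,13)
river: ρ → (13,51,-27)
river: ρ → (-27,57,7)
river: ρ → (7,55,-35)
river: ρ → (-35,15,27)
ρ-cycle length = 6 (tail of 0 descent steps not counted)

6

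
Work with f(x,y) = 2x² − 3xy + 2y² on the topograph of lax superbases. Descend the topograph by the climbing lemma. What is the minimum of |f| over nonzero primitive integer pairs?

translate: b→1 (≡-3 mod 4), so (2,-3,2)→(2,1,1)
flip: (2,1,1)→(1,-1,2)
translate: b→1 (≡-1 mod 2), so (1,-1,2)→(1,1,2)
reduced (well bottom): (1,1,2) with a≤c, −a<b≤a
well minimum = a = 1

1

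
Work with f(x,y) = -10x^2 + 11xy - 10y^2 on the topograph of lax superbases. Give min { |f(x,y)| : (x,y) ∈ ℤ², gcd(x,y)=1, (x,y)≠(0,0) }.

translate: b→9 (≡-11 mod 20), so (10,-11,10)→(10,9,9)
flip: (10,9,9)→(9,-9,10)
translate: b→9 (≡-9 mod 18), so (9,-9,10)→(9,9,10)
reduced (well bottom): (9,9,10) with a≤c, −a<b≤a
well minimum |f| = |-9| = 9 (negative-definite)

9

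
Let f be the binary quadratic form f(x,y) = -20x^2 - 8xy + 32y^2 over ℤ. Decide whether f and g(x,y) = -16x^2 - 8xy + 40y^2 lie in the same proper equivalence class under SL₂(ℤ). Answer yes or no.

D₁ = 2624, D₂ = 2624
river cycle of f (length 6): (-20, 32, 20), (20, 48, -4), (-4, 48, 20), (20, 32, -20), (-20, 48, 4), (4, 48, -20)
river cycle of g (length 10): (-16, 24, 32), (32, 40, -8), (-8, 40, 32), (32, 24, -16), (-16, 40, 16), (16, 24, -32), (-32, 40, 8), (8, 40, -32), (-32, 24, 16), (16, 40, -16)
cycles differ ⇒ inequivalent

no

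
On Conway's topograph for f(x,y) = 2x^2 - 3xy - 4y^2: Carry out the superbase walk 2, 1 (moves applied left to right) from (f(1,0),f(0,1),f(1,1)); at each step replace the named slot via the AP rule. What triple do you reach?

start (2,-4,-5) = (f(1,0),f(0,1),f(1,1))
replace slot 2: 2·(2+(-5)) − (-4) = -2 → (2,-2,-5)
replace slot 1: 2·((-2)+(-5)) − 2 = -16 → (-16,-2,-5)

-16,-2,-5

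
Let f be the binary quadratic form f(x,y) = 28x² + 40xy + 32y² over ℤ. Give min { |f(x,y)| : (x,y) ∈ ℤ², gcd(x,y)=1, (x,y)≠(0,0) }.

translate: b→-16 (≡40 mod 56), so (28,40,32)→(28,-16,20)
flip: (28,-16,20)→(20,16,28)
reduced (well bottom): (20,16,28) with a≤c, −a<b≤a
well minimum = a = 20

20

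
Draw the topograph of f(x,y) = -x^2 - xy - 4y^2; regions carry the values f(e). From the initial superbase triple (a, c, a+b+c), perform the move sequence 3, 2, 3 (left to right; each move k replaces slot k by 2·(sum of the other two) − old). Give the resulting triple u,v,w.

start (-1,-4,-6) = (f(1,0),f(0,1),f(1,1))
replace slot 3: 2·((-1)+(-4)) − (-6) = -4 → (-1,-4,-4)
replace slot 2: 2·((-1)+(-4)) − (-4) = -6 → (-1,-6,-4)
replace slot 3: 2·((-1)+(-6)) − (-4) = -10 → (-1,-6,-10)

-1,-6,-10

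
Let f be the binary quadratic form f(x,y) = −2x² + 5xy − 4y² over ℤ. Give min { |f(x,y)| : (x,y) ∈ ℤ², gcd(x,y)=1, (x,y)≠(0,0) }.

translate: b→-1 (≡-5 mod 4), so (2,-5,4)→(2,-1,1)
flip: (2,-1,1)→(1,1,2)
reduced (well bottom): (1,1,2) with a≤c, −a<b≤a
well minimum |f| = |-1| = 1 (negative-definite)

1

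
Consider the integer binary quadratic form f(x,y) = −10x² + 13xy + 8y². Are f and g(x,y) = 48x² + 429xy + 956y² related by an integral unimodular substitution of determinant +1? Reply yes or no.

D₁ = 489, D₂ = 489
river cycle of f (length 22): (8, 19, -4), (-4, 21, 3), (3, 21, -4), (-4, 19, 8), (8, 13, -10), (-10, 7, 11), (11, 15, -6), (-6, 21, 2), (2, 19, -16), (-16, 13, 5), … (12 more)
river cycle of g (length 22): (8, 19, -4), (-4, 21, 3), (3, 21, -4), (-4, 19, 8), (8, 13, -10), (-10, 7, 11), (11, 15, -6), (-6, 21, 2), (2, 19, -16), (-16, 13, 5), … (12 more)
cycles coincide ⇒ equivalent

yes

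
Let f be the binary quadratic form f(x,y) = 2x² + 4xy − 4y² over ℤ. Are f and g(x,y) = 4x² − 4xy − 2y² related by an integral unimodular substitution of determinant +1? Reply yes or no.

D₁ = 48, D₂ = 48
river cycle of f (length 2): (-4, 4, 2), (2, 4, -4)
river cycle of g (length 2): (-2, 4, 4), (4, 4, -2)
cycles differ ⇒ inequivalent

no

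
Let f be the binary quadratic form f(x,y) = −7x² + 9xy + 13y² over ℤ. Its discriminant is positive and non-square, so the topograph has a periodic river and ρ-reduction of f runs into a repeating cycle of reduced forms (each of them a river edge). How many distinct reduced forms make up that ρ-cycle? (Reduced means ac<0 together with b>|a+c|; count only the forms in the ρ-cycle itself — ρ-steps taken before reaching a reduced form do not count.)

D = 445, ⌊√D⌋ = 21
river: ρ → (13,17,-3)
river: ρ → (-3,19,7)
river: ρ → (7,9,-13)
river: ρ → (-13,17,3)
river: ρ → (3,19,-7)
river: ρ → (-7,9,13)
ρ-cycle length = 6 (tail of 0 descent steps not counted)

6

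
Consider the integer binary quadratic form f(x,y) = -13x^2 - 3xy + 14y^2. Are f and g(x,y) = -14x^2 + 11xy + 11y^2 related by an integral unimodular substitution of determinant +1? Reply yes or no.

D₁ = 737, D₂ = 737
river cycle of f (length 18): (14, 3, -13), (-13, 23, 4), (4, 25, -7), (-7, 17, 16), (16, 15, -8), (-8, 17, 14), (14, 11, -11), (-11, 11, 14), (14, 17, -8), (-8, 15, 16), … (8 more)
river cycle of g (length 18): (11, 11, -14), (-14, 17, 8), (8, 15, -16), (-16, 17, 7), (7, 25, -4), (-4, 23, 13), (13, 3, -14), (-14, 25, 2), (2, 27, -1), (-1, 27, 2), … (8 more)
cycles differ ⇒ inequivalent

no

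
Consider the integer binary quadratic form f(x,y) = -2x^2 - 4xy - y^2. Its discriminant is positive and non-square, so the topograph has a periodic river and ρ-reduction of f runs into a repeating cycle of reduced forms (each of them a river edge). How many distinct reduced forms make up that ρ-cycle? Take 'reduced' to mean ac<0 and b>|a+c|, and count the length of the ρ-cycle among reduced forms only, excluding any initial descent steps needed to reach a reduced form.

D = 8, ⌊√D⌋ = 2
descent: ρ → (-1,2,1)  [lands on river]
river: ρ → (1,2,-1)
ρ-cycle length = 2 (tail of 1 descent step not counted)

2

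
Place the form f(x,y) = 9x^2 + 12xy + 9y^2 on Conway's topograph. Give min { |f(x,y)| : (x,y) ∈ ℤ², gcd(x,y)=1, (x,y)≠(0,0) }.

translate: b→-6 (≡12 mod 18), so (9,12,9)→(9,-6,6)
flip: (9,-6,6)→(6,6,9)
reduced (well bottom): (6,6,9) with a≤c, −a<b≤a
well minimum = a = 6

6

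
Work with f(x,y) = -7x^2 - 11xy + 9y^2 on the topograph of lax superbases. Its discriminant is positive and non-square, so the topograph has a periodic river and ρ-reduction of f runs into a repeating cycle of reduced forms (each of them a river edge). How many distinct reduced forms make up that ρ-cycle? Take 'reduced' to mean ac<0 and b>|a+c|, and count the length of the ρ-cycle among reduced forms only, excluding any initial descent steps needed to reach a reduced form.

D = 373, ⌊√D⌋ = 19
descent: ρ → (9,11,-7)  [lands on river]
river: ρ → (-7,17,3)
river: ρ → (3,19,-1)
river: ρ → (-1,19,3)
river: ρ → (3,17,-7)
river: ρ → (-7,11,9)
river: ρ → (9,7,-9)
river: ρ → (-9,11,7)
river: ρ → (7,17,-3)
river: ρ → (-3,19,1)
river: ρ → (1,19,-3)
river: ρ → (-3,17,7)
river: ρ → (7,11,-9)
river: ρ → (-9,7,9)
ρ-cycle length = 14 (tail of 1 descent step not counted)

14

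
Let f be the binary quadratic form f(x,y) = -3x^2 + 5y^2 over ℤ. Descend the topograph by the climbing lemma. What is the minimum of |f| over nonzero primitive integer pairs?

descent: ρ → (5,0,-3)
descent: ρ → (-3,6,2)  [lands on river]
river: ρ → (2,6,-3)
closes: descent 2, river 2
min |a| on river = 2

2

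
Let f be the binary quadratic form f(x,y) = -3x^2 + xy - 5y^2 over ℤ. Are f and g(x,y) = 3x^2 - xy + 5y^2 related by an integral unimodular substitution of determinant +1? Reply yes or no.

D₁ = -59, D₂ = -59
f is negative-definite; reduce −f:
−f: reduced (well bottom): (3,-1,5) with a≤c, −a<b≤a
flip sign back: reduced form of f is (-3,1,-5)
g: reduced (well bottom): (3,-1,5) with a≤c, −a<b≤a
reduced forms (-3, 1, -5) vs (3, -1, 5) ⇒ inequivalent

no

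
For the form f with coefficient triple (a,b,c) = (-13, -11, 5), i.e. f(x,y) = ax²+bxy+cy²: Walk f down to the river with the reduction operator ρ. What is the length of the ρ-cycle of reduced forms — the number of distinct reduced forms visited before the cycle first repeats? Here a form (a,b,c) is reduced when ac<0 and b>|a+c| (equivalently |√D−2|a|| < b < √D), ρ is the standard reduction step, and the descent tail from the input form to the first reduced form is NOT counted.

D = 381, ⌊√D⌋ = 19
descent: ρ → (5,11,-13)  [lands on river]
river: ρ → (-13,15,3)
river: ρ → (3,15,-13)
river: ρ → (-13,11,5)
river: ρ → (5,19,-1)
river: ρ → (-1,19,5)
ρ-cycle length = 6 (tail of 1 descent step not counted)

6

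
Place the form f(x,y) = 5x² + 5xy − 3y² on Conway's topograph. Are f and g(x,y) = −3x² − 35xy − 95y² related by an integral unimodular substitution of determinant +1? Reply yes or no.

D₁ = 85, D₂ = 85
river cycle of f (length 6): (-3, 7, 3), (3, 5, -5), (-5, 5, 3), (3, 7, -3), (-3, 5, 5), (5, 5, -3)
river cycle of g (length 6): (-3, 7, 3), (3, 5, -5), (-5, 5, 3), (3, 7, -3), (-3, 5, 5), (5, 5, -3)
cycles coincide ⇒ equivalent

yes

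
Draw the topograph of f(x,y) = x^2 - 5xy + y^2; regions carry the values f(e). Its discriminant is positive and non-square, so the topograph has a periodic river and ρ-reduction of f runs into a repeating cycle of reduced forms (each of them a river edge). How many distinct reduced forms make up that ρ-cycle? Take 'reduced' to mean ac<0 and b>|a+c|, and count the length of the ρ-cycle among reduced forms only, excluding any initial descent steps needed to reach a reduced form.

D = 21, ⌊√D⌋ = 4
descent: ρ → (1,3,-3)  [lands on river]
river: ρ → (-3,3,1)
ρ-cycle length = 2 (tail of 1 descent step not counted)

2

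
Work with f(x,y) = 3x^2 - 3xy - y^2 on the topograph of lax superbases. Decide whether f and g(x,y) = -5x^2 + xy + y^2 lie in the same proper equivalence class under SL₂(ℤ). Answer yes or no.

D₁ = 21, D₂ = 21
river cycle of f (length 2): (-1, 3, 3), (3, 3, -1)
river cycle of g (length 2): (1, 3, -3), (-3, 3, 1)
cycles differ ⇒ inequivalent

no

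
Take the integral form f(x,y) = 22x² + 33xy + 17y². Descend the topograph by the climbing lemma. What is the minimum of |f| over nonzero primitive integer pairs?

translate: b→-11 (≡33 mod 44), so (22,33,17)→(22,-11,6)
flip: (22,-11,6)→(6,11,22)
translate: b→-1 (≡11 mod 12), so (6,11,22)→(6,-1,17)
reduced (well bottom): (6,-1,17) with a≤c, −a<b≤a
well minimum = a = 6

6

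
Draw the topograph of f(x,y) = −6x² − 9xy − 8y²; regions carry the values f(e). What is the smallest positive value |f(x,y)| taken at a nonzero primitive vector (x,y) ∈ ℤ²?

translate: b→-3 (≡9 mod 12), so (6,9,8)→(6,-3,5)
flip: (6,-3,5)→(5,3,6)
reduced (well bottom): (5,3,6) with a≤c, −a<b≤a
well minimum |f| = |-5| = 5 (negative-definite)

5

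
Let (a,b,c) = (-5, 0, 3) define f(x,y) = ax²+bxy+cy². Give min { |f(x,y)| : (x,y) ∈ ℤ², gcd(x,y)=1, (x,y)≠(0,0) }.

descent: ρ → (3,6,-2)  [lands on river]
river: ρ → (-2,6,3)
closes: descent 1, river 2
min |a| on river = 2

2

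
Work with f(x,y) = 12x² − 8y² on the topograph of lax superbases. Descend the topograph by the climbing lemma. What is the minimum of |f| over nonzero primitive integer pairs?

descent: ρ → (-8,16,4)  [lands on river]
river: ρ → (4,16,-8)
closes: descent 1, river 2
min |a| on river = 4

4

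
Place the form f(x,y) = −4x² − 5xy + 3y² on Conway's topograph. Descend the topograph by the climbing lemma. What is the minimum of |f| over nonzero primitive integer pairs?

descent: ρ → (3,5,-4)  [lands on river]
river: ρ → (-4,3,4)
river: ρ → (4,5,-3)
river: ρ → (-3,7,2)
river: ρ → (2,5,-6)
river: ρ → (-6,7,1)
river: ρ → (1,7,-6)
river: ρ → (-6,5,2)
river: ρ → (2,7,-3)
river: ρ → (-3,5,4)
river: ρ → (4,3,-4)
river: ρ → (-4,5,3)
river: ρ → (3,7,-2)
river: ρ → (-2,5,6)
river: ρ → (6,7,-1)
river: ρ → (-1,7,6)
river: ρ → (6,5,-2)
river: ρ → (-2,7,3)
closes: descent 1, river 18
min |a| on river = 1

1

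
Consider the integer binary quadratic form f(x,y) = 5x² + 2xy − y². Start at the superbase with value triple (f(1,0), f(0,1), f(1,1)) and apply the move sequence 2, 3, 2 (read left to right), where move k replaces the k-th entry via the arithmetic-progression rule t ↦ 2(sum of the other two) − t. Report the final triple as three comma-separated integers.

start (5,-1,6) = (f(1,0),f(0,1),f(1,1))
replace slot 2: 2·(5+6) − (-1) = 23 → (5,23,6)
replace slot 3: 2·(5+23) − 6 = 50 → (5,23,50)
replace slot 2: 2·(5+50) − 23 = 87 → (5,87,50)

5,87,50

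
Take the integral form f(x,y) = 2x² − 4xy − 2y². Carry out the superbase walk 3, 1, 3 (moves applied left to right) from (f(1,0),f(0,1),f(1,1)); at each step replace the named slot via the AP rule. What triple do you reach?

start (2,-2,-4) = (f(1,0),f(0,1),f(1,1))
replace slot 3: 2·(2+(-2)) − (-4) = 4 → (2,-2,4)
replace slot 1: 2·((-2)+4) − 2 = 2 → (2,-2,4)
replace slot 3: 2·(2+(-2)) − 4 = -4 → (2,-2,-4)

2,-2,-4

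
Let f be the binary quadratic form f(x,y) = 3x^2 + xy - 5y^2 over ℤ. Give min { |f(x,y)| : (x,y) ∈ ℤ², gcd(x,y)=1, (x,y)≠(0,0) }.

descent: ρ → (-5,-1,3)
descent: ρ → (3,7,-1)  [lands on river]
river: ρ → (-1,7,3)
river: ρ → (3,5,-3)
river: ρ → (-3,7,1)
river: ρ → (1,7,-3)
river: ρ → (-3,5,3)
closes: descent 2, river 6
min |a| on river = 1

1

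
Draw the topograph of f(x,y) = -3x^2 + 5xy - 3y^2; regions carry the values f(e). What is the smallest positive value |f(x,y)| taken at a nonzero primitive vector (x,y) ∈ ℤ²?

translate: b→1 (≡-5 mod 6), so (3,-5,3)→(3,1,1)
flip: (3,1,1)→(1,-1,3)
translate: b→1 (≡-1 mod 2), so (1,-1,3)→(1,1,3)
reduced (well bottom): (1,1,3) with a≤c, −a<b≤a
well minimum |f| = |-1| = 1 (negative-definite)

1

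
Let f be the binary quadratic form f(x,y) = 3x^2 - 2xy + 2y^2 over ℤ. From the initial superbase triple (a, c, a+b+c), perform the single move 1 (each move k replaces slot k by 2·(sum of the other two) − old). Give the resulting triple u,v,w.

start (3,2,3) = (f(1,0),f(0,1),f(1,1))
replace slot 1: 2·(2+3) − 3 = 7 → (7,2,3)

7,2,3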